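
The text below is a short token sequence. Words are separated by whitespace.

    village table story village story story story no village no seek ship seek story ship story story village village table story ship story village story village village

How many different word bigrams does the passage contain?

15

27 tokens → 26 bigram windows in total.
Repeated bigrams (each contributes count−1 duplicates):
  story village: 4
  story story: 3
  ship story: 2
  story ship: 2
  table story: 2
  village story: 2
  village table: 2
  village village: 2
11 duplicate windows → 26 − 11 = 15 distinct.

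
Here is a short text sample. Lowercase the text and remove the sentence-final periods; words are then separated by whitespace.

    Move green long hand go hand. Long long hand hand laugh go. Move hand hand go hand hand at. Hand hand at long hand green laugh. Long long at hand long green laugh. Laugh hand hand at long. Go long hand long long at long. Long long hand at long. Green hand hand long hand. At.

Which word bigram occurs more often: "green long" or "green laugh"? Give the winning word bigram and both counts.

"green laugh" (2 vs 1)

"green long": 1 occurrence
"green laugh": 2 occurrences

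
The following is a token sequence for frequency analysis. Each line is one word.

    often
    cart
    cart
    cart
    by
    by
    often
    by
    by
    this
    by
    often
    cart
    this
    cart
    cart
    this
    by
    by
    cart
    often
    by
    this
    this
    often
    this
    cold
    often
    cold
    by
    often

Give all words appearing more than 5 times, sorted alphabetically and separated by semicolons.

Unigram counts meeting the condition (more than 5 times):
  by: 9
  cart: 7
  often: 7
  this: 6

by; cart; often; this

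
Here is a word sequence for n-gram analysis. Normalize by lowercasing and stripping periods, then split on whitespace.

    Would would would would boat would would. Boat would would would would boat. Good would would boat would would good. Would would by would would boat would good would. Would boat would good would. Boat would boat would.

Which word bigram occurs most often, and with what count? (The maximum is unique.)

Bigram frequencies (highest first):
  would would: 12
  would boat: 8
  boat would: 7
  good would: 4
  would good: 3
  boat good: 1
  … (2 more, each ≤ 1)

"would would", 12 times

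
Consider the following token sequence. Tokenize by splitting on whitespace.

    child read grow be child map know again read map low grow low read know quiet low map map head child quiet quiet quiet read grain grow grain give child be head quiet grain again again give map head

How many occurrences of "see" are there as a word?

0

Scanning the 39 tokens for "see":
  (none found)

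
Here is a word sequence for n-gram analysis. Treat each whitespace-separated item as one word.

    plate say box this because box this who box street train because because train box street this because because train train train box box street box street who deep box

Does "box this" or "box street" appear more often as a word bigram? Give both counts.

"box street" (4 vs 2)

"box this": 2 occurrences
"box street": 4 occurrences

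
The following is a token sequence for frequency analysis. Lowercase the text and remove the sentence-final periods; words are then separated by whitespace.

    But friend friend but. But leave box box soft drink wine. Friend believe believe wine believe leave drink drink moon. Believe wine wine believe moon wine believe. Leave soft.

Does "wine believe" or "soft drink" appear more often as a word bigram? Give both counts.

"wine believe" (3 vs 1)

"wine believe": 3 occurrences
"soft drink": 1 occurrence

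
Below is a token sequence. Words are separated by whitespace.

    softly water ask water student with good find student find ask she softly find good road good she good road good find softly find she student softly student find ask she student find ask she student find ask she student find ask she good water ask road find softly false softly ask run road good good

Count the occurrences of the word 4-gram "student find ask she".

Scanning the 53 overlapping 4-gram windows for "student find ask she":
  position 9–12: student find ask she
  position 28–31: student find ask she
  position 32–35: student find ask she
  position 36–39: student find ask she
  position 40–43: student find ask she

5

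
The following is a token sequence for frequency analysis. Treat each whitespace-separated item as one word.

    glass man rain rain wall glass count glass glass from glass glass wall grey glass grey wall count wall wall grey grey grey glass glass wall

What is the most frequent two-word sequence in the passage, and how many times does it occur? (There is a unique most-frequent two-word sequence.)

Bigram frequencies (highest first):
  glass glass: 3
  glass wall: 2
  wall grey: 2
  grey glass: 2
  grey grey: 2
  glass man: 1
  … (13 more, each ≤ 1)

"glass glass", 3 times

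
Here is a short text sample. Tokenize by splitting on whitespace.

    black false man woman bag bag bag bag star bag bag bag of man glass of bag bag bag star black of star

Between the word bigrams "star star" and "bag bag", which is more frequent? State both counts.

"star star": 0 occurrences
"bag bag": 7 occurrences

"bag bag" (7 vs 0)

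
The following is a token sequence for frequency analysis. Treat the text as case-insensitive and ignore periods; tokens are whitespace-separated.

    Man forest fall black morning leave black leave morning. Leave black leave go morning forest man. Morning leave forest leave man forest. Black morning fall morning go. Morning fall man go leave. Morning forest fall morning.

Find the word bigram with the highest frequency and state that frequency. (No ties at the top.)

Bigram frequencies (highest first):
  morning leave: 3
  man forest: 2
  forest fall: 2
  black morning: 2
  leave black: 2
  black leave: 2
  … (17 more, each ≤ 2)

"morning leave", 3 times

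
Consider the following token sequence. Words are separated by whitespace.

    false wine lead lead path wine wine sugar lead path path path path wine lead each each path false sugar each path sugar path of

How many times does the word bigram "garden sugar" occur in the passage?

Scanning the 24 overlapping bigram windows for "garden sugar":
  (none found)

0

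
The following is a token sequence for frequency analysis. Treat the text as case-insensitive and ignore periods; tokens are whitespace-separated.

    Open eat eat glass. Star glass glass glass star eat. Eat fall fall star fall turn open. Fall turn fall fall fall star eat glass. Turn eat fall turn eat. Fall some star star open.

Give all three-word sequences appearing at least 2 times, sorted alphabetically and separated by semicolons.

Trigram counts meeting the condition (at least 2 times):
  fall fall star: 2
  turn eat fall: 2

fall fall star; turn eat fall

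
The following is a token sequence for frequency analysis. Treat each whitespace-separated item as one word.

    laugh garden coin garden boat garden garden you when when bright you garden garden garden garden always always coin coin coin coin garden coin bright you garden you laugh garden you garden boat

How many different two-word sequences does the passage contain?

33 tokens → 32 bigram windows in total.
Repeated bigrams (each contributes count−1 duplicates):
  garden garden: 4
  coin coin: 3
  garden you: 3
  you garden: 3
  bright you: 2
  coin garden: 2
  garden boat: 2
  garden coin: 2
  … (1 more repeated)
14 duplicate windows → 32 − 14 = 18 distinct.

18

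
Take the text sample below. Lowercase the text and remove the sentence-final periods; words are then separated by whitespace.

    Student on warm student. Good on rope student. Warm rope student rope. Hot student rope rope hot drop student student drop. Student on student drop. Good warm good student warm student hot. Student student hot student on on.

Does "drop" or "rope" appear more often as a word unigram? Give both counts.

"drop": 3 occurrences
"rope": 5 occurrences

"rope" (5 vs 3)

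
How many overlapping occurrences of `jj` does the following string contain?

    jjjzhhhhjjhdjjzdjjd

5

Sliding a length-2 window over the 19 characters (18 positions):
  position 1–2: jj
  position 2–3: jj
  position 9–10: jj
  position 13–14: jj
  position 17–18: jj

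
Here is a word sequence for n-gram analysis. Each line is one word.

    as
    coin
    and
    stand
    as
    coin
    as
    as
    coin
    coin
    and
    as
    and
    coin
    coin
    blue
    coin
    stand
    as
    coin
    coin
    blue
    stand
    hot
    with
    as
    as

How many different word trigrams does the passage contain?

27 tokens → 25 trigram windows in total.
Repeated trigrams (each contributes count−1 duplicates):
  as coin coin: 2
  coin coin blue: 2
  stand as coin: 2
3 duplicate windows → 25 − 3 = 22 distinct.

22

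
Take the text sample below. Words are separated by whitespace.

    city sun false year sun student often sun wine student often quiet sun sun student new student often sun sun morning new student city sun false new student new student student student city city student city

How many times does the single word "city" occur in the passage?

5

Scanning the 36 tokens for "city":
  position 1: city
  position 24: city
  position 33: city
  position 34: city
  position 36: city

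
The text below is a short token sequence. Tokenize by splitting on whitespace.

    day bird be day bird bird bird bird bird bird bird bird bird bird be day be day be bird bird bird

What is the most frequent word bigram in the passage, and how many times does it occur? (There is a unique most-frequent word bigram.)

Bigram frequencies (highest first):
  bird bird: 11
  be day: 3
  day bird: 2
  bird be: 2
  day be: 2
  be bird: 1

"bird bird", 11 times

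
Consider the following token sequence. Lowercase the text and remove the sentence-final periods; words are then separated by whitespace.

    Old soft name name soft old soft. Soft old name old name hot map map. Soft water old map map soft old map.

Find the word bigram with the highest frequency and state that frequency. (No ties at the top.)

"soft old", 3 times

Bigram frequencies (highest first):
  soft old: 3
  old soft: 2
  old name: 2
  map map: 2
  map soft: 2
  old map: 2
  … (9 more, each ≤ 1)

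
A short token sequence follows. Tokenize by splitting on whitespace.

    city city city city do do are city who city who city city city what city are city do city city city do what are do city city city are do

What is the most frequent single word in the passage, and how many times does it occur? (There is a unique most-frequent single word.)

Unigram frequencies (highest first):
  city: 17
  do: 6
  are: 4
  who: 2
  what: 2

"city", 17 times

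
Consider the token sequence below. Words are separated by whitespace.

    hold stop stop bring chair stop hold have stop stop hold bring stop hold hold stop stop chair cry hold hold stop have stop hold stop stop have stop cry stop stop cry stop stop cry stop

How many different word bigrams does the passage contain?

17

37 tokens → 36 bigram windows in total.
Repeated bigrams (each contributes count−1 duplicates):
  stop stop: 6
  hold stop: 4
  stop hold: 4
  cry stop: 3
  have stop: 3
  stop cry: 3
  hold hold: 2
  stop have: 2
19 duplicate windows → 36 − 19 = 17 distinct.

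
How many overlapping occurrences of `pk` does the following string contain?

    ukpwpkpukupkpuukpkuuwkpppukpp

3

Sliding a length-2 window over the 29 characters (28 positions):
  position 5–6: pk
  position 11–12: pk
  position 17–18: pk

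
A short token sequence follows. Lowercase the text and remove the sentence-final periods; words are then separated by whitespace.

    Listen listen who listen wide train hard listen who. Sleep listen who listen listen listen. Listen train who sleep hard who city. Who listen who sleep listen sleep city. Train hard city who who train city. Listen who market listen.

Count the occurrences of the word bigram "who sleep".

3

Scanning the 39 overlapping bigram windows for "who sleep":
  position 9–10: who sleep
  position 18–19: who sleep
  position 25–26: who sleep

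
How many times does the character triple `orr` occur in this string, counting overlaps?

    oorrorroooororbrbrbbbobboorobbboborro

3

Sliding a length-3 window over the 37 characters (35 positions):
  position 2–4: orr
  position 5–7: orr
  position 34–36: orr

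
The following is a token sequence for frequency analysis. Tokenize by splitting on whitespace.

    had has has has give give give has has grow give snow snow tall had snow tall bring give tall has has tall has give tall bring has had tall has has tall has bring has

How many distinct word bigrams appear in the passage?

21

36 tokens → 35 bigram windows in total.
Repeated bigrams (each contributes count−1 duplicates):
  has has: 5
  tall has: 4
  bring has: 2
  give give: 2
  give tall: 2
  has give: 2
  has tall: 2
  snow tall: 2
  … (1 more repeated)
14 duplicate windows → 35 − 14 = 21 distinct.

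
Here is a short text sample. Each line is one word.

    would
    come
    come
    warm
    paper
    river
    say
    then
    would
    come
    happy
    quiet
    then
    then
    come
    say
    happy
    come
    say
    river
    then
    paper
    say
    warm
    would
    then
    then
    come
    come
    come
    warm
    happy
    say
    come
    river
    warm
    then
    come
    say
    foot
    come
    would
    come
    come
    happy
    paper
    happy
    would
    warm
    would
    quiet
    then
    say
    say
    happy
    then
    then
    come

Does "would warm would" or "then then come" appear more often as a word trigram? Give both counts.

"then then come" (3 vs 1)

"would warm would": 1 occurrence
"then then come": 3 occurrences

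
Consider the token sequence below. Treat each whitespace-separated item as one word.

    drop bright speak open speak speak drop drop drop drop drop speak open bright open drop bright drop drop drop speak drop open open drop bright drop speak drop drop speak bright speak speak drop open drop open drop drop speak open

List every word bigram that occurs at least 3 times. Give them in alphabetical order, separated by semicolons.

drop bright; drop drop; drop open; drop speak; open drop; speak drop; speak open

Bigram counts meeting the condition (at least 3 times):
  drop bright: 3
  drop drop: 8
  drop open: 3
  drop speak: 5
  open drop: 4
  speak drop: 4
  speak open: 3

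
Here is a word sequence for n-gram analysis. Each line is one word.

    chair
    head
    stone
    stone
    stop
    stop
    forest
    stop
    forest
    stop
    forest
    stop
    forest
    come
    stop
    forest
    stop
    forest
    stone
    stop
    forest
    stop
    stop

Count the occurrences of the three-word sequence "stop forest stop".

Scanning the 21 overlapping trigram windows for "stop forest stop":
  position 6–8: stop forest stop
  position 8–10: stop forest stop
  position 10–12: stop forest stop
  position 15–17: stop forest stop
  position 20–22: stop forest stop

5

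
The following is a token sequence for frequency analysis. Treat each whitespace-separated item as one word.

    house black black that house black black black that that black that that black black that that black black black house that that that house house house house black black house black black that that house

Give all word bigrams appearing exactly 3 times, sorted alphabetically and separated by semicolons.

Bigram counts meeting the condition (exactly 3 times):
  house house: 3
  that black: 3
  that house: 3

house house; that black; that house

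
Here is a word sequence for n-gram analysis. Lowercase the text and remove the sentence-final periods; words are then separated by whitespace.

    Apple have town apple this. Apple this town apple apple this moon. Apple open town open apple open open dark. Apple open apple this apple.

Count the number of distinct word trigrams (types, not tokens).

25 tokens → 23 trigram windows in total.
Repeated trigrams (each contributes count−1 duplicates):
  apple this apple: 2
1 duplicate windows → 23 − 1 = 22 distinct.

22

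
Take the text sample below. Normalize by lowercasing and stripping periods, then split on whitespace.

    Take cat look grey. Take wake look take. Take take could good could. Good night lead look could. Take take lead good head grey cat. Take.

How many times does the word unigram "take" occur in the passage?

Scanning the 26 tokens for "take":
  position 1: take
  position 5: take
  position 8: take
  position 9: take
  position 10: take
  position 19: take
  position 20: take
  position 26: take

8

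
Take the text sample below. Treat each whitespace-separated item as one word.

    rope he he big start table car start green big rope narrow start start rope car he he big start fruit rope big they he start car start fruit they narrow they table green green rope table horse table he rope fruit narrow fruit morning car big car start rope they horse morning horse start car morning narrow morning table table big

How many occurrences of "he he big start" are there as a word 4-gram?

2

Scanning the 59 overlapping 4-gram windows for "he he big start":
  position 2–5: he he big start
  position 17–20: he he big start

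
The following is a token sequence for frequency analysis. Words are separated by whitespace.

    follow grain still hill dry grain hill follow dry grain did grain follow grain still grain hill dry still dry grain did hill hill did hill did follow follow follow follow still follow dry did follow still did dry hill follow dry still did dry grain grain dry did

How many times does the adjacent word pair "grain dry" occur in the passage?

Scanning the 48 overlapping bigram windows for "grain dry":
  position 47–48: grain dry

1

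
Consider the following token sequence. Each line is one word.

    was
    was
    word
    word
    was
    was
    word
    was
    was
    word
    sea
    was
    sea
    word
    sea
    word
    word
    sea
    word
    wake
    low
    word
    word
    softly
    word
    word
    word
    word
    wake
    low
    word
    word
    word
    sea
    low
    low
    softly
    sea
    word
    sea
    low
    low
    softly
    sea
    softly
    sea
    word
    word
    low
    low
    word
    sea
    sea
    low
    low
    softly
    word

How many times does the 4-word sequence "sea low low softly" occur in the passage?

3

Scanning the 54 overlapping 4-gram windows for "sea low low softly":
  position 34–37: sea low low softly
  position 40–43: sea low low softly
  position 53–56: sea low low softly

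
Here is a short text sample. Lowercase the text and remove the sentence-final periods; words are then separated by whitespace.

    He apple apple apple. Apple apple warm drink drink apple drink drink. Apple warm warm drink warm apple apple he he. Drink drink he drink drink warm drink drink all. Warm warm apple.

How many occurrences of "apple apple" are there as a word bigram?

Scanning the 32 overlapping bigram windows for "apple apple":
  position 2–3: apple apple
  position 3–4: apple apple
  position 4–5: apple apple
  position 5–6: apple apple
  position 18–19: apple apple

5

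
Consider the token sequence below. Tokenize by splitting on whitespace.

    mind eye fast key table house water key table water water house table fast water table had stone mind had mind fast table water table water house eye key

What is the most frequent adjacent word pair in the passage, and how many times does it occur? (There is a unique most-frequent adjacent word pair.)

Bigram frequencies (highest first):
  table water: 3
  key table: 2
  water house: 2
  water table: 2
  mind eye: 1
  eye fast: 1
  … (17 more, each ≤ 1)

"table water", 3 times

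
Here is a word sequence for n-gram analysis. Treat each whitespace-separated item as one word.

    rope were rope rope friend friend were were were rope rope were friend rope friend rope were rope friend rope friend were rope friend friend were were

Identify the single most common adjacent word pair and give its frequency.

"rope friend", 5 times

Bigram frequencies (highest first):
  rope friend: 5
  were rope: 4
  rope were: 3
  friend were: 3
  were were: 3
  friend rope: 3
  … (3 more, each ≤ 2)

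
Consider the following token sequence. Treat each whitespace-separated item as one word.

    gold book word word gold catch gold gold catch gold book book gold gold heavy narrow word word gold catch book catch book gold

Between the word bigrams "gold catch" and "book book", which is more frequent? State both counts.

"gold catch": 3 occurrences
"book book": 1 occurrence

"gold catch" (3 vs 1)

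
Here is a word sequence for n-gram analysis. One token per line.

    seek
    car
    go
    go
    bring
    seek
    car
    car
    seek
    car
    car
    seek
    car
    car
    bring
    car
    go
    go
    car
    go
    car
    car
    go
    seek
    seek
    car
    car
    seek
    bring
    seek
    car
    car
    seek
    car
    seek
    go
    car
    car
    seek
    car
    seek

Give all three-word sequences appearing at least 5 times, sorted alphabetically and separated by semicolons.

car car seek; seek car car

Trigram counts meeting the condition (at least 5 times):
  car car seek: 5
  seek car car: 5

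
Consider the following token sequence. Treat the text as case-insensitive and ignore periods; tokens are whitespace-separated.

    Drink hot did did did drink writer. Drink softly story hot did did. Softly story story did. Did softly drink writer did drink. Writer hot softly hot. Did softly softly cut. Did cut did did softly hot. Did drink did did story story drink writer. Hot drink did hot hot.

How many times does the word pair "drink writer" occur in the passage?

Scanning the 49 overlapping bigram windows for "drink writer":
  position 6–7: drink writer
  position 20–21: drink writer
  position 23–24: drink writer
  position 44–45: drink writer

4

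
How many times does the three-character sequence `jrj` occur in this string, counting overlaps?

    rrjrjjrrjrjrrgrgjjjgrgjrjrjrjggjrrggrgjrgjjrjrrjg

6

Sliding a length-3 window over the 49 characters (47 positions):
  position 3–5: jrj
  position 9–11: jrj
  position 23–25: jrj
  position 25–27: jrj
  position 27–29: jrj
  position 43–45: jrj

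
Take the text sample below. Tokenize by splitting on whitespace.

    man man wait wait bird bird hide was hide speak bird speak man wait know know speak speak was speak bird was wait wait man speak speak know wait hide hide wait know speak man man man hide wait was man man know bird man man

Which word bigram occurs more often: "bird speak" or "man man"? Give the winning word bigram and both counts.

"man man" (5 vs 1)

"bird speak": 1 occurrence
"man man": 5 occurrences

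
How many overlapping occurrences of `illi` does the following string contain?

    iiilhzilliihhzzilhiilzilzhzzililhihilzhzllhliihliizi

Sliding a length-4 window over the 52 characters (49 positions):
  position 7–10: illi

1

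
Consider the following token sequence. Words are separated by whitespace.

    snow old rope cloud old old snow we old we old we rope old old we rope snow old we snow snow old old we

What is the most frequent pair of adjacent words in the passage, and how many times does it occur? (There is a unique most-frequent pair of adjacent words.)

"old we", 5 times

Bigram frequencies (highest first):
  old we: 5
  snow old: 3
  old old: 3
  we old: 2
  we rope: 2
  old rope: 1
  … (8 more, each ≤ 1)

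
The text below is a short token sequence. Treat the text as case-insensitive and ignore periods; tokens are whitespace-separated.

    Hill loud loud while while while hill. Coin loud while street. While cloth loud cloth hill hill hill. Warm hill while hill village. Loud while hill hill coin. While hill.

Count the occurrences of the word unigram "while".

Scanning the 30 tokens for "while":
  position 4: while
  position 5: while
  position 6: while
  position 10: while
  position 12: while
  position 21: while
  position 25: while
  position 29: while

8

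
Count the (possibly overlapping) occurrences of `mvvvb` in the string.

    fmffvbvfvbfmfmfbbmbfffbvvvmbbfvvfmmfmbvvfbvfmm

0

Sliding a length-5 window over the 46 characters (42 positions):
  (no match at any position)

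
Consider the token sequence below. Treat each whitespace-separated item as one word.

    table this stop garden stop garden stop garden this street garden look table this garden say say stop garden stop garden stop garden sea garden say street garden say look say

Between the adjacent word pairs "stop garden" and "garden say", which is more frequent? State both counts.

"stop garden": 6 occurrences
"garden say": 3 occurrences

"stop garden" (6 vs 3)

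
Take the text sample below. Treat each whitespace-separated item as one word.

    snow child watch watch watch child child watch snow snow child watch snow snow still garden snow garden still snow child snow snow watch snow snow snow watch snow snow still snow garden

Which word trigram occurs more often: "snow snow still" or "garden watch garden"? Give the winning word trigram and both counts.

"snow snow still" (2 vs 0)

"snow snow still": 2 occurrences
"garden watch garden": 0 occurrences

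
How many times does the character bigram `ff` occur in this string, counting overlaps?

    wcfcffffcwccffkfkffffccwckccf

7

Sliding a length-2 window over the 29 characters (28 positions):
  position 5–6: ff
  position 6–7: ff
  position 7–8: ff
  position 13–14: ff
  position 18–19: ff
  position 19–20: ff
  position 20–21: ff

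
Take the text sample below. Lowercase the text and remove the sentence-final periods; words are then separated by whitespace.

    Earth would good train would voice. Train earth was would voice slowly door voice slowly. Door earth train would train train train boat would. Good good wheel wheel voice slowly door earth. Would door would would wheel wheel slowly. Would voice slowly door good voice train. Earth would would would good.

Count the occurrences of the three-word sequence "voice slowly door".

4

Scanning the 49 overlapping trigram windows for "voice slowly door":
  position 11–13: voice slowly door
  position 14–16: voice slowly door
  position 29–31: voice slowly door
  position 41–43: voice slowly door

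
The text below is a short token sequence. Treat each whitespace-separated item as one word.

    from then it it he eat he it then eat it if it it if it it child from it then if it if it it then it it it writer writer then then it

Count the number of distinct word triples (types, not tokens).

28

35 tokens → 33 trigram windows in total.
Repeated trigrams (each contributes count−1 duplicates):
  if it it: 3
  it if it: 3
  then it it: 2
5 duplicate windows → 33 − 5 = 28 distinct.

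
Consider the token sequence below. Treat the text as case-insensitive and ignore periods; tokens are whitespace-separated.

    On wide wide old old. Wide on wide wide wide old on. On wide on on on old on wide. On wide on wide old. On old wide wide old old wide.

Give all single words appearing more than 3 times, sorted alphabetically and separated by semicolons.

old; on; wide

Unigram counts meeting the condition (more than 3 times):
  old: 8
  on: 11
  wide: 13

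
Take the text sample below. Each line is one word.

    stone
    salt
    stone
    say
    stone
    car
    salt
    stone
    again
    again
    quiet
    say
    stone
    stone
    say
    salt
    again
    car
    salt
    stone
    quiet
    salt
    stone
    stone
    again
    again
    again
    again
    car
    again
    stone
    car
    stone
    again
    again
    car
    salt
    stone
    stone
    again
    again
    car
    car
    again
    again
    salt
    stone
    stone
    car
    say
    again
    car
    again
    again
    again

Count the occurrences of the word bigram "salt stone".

Scanning the 54 overlapping bigram windows for "salt stone":
  position 2–3: salt stone
  position 7–8: salt stone
  position 19–20: salt stone
  position 22–23: salt stone
  position 37–38: salt stone
  position 46–47: salt stone

6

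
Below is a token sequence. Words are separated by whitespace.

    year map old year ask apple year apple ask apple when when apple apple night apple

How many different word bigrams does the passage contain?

14

16 tokens → 15 bigram windows in total.
Repeated bigrams (each contributes count−1 duplicates):
  ask apple: 2
1 duplicate windows → 15 − 1 = 14 distinct.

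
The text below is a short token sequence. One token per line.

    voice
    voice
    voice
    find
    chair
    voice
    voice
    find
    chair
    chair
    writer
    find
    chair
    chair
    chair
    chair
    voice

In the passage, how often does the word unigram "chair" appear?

Scanning the 17 tokens for "chair":
  position 5: chair
  position 9: chair
  position 10: chair
  position 13: chair
  position 14: chair
  position 15: chair
  position 16: chair

7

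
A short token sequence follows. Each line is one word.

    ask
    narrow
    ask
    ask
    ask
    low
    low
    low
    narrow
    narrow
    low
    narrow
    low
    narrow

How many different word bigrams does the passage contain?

14 tokens → 13 bigram windows in total.
Repeated bigrams (each contributes count−1 duplicates):
  low narrow: 3
  ask ask: 2
  low low: 2
  narrow low: 2
5 duplicate windows → 13 − 5 = 8 distinct.

8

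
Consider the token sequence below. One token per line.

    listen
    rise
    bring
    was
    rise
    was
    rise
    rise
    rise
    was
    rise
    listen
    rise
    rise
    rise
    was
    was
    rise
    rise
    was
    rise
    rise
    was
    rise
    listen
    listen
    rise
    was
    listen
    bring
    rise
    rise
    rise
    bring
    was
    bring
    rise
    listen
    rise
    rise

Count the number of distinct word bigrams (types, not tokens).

40 tokens → 39 bigram windows in total.
Repeated bigrams (each contributes count−1 duplicates):
  rise rise: 9
  rise was: 6
  was rise: 6
  listen rise: 4
  rise listen: 3
  bring rise: 2
  bring was: 2
  rise bring: 2
26 duplicate windows → 39 − 26 = 13 distinct.

13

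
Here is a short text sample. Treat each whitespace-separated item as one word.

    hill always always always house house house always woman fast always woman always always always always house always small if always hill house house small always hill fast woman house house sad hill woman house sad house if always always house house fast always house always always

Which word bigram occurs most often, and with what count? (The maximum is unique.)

"always always", 7 times

Bigram frequencies (highest first):
  always always: 7
  house house: 5
  always house: 4
  house always: 3
  always woman: 2
  fast always: 2
  … (19 more, each ≤ 2)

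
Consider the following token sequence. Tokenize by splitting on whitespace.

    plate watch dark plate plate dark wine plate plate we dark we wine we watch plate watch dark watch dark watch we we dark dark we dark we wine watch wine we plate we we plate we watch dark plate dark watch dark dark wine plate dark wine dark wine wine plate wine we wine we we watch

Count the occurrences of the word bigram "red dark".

Scanning the 57 overlapping bigram windows for "red dark":
  (none found)

0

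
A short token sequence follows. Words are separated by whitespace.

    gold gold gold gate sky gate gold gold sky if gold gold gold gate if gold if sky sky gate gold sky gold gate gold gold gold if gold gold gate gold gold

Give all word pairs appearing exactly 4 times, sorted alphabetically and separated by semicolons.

gate gold; gold gate

Bigram counts meeting the condition (exactly 4 times):
  gate gold: 4
  gold gate: 4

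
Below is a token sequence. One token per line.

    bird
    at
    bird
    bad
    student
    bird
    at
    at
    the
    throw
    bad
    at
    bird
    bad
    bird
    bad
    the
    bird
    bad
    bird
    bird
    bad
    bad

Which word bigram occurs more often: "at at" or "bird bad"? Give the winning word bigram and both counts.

"bird bad" (5 vs 1)

"at at": 1 occurrence
"bird bad": 5 occurrences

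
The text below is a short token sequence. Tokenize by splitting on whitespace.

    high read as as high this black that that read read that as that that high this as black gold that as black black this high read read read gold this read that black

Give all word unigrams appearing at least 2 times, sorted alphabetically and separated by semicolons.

Unigram counts meeting the condition (at least 2 times):
  as: 5
  black: 5
  gold: 2
  high: 4
  read: 7
  that: 7
  this: 4

as; black; gold; high; read; that; this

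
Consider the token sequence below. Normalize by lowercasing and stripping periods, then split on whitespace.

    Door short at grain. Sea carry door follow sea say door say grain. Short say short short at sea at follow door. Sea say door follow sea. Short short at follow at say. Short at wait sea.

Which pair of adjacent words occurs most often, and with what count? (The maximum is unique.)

Bigram frequencies (highest first):
  short at: 4
  door follow: 2
  follow sea: 2
  sea say: 2
  say door: 2
  say short: 2
  … (20 more, each ≤ 2)

"short at", 4 times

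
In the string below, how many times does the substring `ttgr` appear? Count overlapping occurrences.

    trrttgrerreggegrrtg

Sliding a length-4 window over the 19 characters (16 positions):
  position 4–7: ttgr

1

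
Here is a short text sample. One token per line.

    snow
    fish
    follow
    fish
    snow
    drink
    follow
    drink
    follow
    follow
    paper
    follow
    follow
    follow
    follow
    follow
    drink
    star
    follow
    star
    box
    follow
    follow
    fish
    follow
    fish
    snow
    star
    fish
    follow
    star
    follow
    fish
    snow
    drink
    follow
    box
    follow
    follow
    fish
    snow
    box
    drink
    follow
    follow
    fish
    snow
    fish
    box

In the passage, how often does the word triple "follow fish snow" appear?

Scanning the 47 overlapping trigram windows for "follow fish snow":
  position 3–5: follow fish snow
  position 25–27: follow fish snow
  position 32–34: follow fish snow
  position 39–41: follow fish snow
  position 45–47: follow fish snow

5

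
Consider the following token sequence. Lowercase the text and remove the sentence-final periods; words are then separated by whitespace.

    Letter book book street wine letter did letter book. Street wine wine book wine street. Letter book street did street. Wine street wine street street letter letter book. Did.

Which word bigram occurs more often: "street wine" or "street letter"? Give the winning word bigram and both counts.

"street wine": 4 occurrences
"street letter": 2 occurrences

"street wine" (4 vs 2)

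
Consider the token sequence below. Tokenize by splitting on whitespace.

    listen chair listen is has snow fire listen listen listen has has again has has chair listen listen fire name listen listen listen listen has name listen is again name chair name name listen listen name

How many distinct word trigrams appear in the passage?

30

36 tokens → 34 trigram windows in total.
Repeated trigrams (each contributes count−1 duplicates):
  listen listen listen: 3
  listen listen has: 2
  name listen listen: 2
4 duplicate windows → 34 − 4 = 30 distinct.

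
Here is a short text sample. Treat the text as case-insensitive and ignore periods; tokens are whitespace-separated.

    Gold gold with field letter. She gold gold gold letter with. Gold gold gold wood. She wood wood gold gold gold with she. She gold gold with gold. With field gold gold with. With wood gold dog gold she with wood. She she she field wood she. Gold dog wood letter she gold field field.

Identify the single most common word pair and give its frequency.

Bigram frequencies (highest first):
  gold gold: 9
  gold with: 5
  she gold: 4
  wood she: 3
  she she: 3
  with field: 2
  … (23 more, each ≤ 2)

"gold gold", 9 times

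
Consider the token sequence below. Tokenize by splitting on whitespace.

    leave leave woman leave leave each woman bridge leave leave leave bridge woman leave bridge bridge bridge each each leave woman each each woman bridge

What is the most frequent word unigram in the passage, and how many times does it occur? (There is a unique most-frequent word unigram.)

Unigram frequencies (highest first):
  leave: 9
  bridge: 6
  woman: 5
  each: 5

"leave", 9 times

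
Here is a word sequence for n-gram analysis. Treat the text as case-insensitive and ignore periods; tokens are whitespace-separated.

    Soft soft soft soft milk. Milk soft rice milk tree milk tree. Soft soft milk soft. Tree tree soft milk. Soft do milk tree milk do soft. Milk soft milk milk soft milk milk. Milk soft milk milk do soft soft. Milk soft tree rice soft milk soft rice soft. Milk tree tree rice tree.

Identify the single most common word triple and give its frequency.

Trigram frequencies (highest first):
  soft milk soft: 5
  soft milk milk: 4
  soft soft milk: 3
  milk milk soft: 3
  milk soft milk: 3
  soft soft soft: 2
  … (28 more, each ≤ 2)

"soft milk soft", 5 times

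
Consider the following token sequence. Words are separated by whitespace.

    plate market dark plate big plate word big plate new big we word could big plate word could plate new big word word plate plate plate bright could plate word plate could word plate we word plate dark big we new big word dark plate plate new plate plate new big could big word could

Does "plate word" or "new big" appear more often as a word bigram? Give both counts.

"new big" (4 vs 3)

"plate word": 3 occurrences
"new big": 4 occurrences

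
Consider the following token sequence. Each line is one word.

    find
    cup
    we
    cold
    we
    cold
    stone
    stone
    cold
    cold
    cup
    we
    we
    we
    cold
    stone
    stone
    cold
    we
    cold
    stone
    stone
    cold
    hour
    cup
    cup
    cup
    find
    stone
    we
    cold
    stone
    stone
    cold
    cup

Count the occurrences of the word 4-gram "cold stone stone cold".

4

Scanning the 32 overlapping 4-gram windows for "cold stone stone cold":
  position 6–9: cold stone stone cold
  position 15–18: cold stone stone cold
  position 20–23: cold stone stone cold
  position 31–34: cold stone stone cold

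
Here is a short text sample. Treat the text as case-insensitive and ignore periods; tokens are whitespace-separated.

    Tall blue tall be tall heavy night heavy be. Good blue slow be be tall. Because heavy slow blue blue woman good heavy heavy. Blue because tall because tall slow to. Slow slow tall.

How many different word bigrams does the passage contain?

30

34 tokens → 33 bigram windows in total.
Repeated bigrams (each contributes count−1 duplicates):
  be tall: 2
  because tall: 2
  tall because: 2
3 duplicate windows → 33 − 3 = 30 distinct.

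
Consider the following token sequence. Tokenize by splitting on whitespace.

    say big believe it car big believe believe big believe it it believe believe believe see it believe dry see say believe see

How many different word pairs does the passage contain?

23 tokens → 22 bigram windows in total.
Repeated bigrams (each contributes count−1 duplicates):
  believe believe: 3
  big believe: 3
  believe it: 2
  believe see: 2
  it believe: 2
7 duplicate windows → 22 − 7 = 15 distinct.

15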